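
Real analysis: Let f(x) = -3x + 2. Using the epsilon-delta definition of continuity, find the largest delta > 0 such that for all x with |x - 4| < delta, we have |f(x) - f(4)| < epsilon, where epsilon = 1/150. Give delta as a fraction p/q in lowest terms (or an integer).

We compute f(4) = -3*(4) + 2 = -10.
|f(x) - f(4)| = |-3x + 2 - (-10)| = |-3(x - 4)| = 3|x - 4|.
We need 3|x - 4| < 1/150, i.e. |x - 4| < 1/150 / 3 = 1/450.
So any delta <= 1/450 works. Conversely, if delta > 1/450, then x = 4 + 1/450 satisfies |x - 4| = 1/450 < delta but |f(x) - f(4)| = 3 * 1/450 = 1/150, which is not < 1/150; so no larger delta works.
Hence the largest such delta is 1/450.

1/450


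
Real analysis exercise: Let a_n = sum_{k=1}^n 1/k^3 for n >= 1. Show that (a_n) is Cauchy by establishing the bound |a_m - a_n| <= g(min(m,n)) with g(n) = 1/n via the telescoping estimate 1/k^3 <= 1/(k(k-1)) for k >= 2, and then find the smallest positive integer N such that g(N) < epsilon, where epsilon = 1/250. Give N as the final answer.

For m > n >= 1: |a_m - a_n| = sum_{k=n+1}^m 1/k^3.
Use 1/k^3 <= 1/(k(k-1)) = 1/(k-1) - 1/k for k >= 2 (which holds since k^3 >= k^2 >= k(k-1) for k >= 2):
sum_{k=n+1}^m 1/k^3 <= sum_{k=n+1}^m (1/(k-1) - 1/k) = 1/n - 1/m <= 1/n.
By symmetry the same bound holds with n,m swapped, so |a_m - a_n| <= 1/min(m,n) = g(min(m,n)). Since g(n) -> 0, (a_n) is Cauchy.
Now solve g(N) < 1/250: 1/N < 1/250 <=> N > 1/(1/250) = 250.
The smallest integer strictly greater than 250 is N = 251.
Check: g(251) = 1/251 < 1/250; g(250) = 1/250 >= 1/250. So N = 251.

251


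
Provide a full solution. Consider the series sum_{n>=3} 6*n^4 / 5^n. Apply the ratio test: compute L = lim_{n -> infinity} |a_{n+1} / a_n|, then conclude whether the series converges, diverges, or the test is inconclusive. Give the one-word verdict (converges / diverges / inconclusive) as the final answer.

Let a_n denote the general term. Form the ratio a_{n+1}/a_n and simplify:
a_{n+1}/a_n = (n + 1)^4/(5*n^4)
Take the limit as n -> infinity: L = 1/5.
Since L = 1/5 < 1, the ratio test implies the series converges.

converges


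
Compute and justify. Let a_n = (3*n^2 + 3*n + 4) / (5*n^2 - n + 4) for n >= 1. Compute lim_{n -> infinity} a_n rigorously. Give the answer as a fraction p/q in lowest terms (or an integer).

Divide numerator and denominator by n^2, the highest power:
numerator / n^2 = 3 + 3/n + 4/n^2
denominator / n^2 = 5 - 1/n + 4/n^2
As n -> infinity, all terms of the form c/n^k (k >= 1) tend to 0.
So numerator / n^2 -> 3 and denominator / n^2 -> 5.
Therefore lim a_n = 3/5.

3/5


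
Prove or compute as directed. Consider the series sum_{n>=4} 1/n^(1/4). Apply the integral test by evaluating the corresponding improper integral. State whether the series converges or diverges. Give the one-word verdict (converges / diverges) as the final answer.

Let f(x) = x^(-1/4). Then f is positive, continuous, and decreasing on [4, infinity), so the integral test applies.
Compute the improper integral int_{4}^infinity f(x) dx:
  antiderivative F(x) = 4*x^(3/4)/3.
  As x -> infinity, F(x) -> infinity (since p = 1/4 < 1).
  So the integral diverges. By the integral test, the series diverges.

diverges


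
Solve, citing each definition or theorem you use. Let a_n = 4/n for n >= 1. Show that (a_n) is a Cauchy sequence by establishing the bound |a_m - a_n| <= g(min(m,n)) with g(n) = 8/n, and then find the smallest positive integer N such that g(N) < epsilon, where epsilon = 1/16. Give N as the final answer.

For any m, n >= 1, by the triangle inequality:
|a_m - a_n| = |4/m - 4/n| <= 4*1/m + 4*1/n <= 8/min(m,n).
So g(n) = 8/n bounds the Cauchy difference. Since g(n) -> 0, (a_n) is Cauchy.
Now solve g(N) < 1/16: 8/N < 1/16 <=> N > 8 / (1/16) = 128.
The smallest integer strictly greater than 128 is N = 129.
Check: g(129) = 8/129 = 8/129 < 1/16; g(128) = 1/16 >= 1/16. So N = 129.

129


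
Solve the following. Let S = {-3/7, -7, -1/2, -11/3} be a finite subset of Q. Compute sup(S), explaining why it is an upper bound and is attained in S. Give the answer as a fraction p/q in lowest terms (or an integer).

S is finite, so sup(S) = max(S).
Sorted decreasing:
-3/7, -1/2, -11/3, -7
The extremum is -3/7.
For every x in S, x <= -3/7. And -3/7 is in S, so it is attained.
Therefore sup(S) = -3/7.

-3/7


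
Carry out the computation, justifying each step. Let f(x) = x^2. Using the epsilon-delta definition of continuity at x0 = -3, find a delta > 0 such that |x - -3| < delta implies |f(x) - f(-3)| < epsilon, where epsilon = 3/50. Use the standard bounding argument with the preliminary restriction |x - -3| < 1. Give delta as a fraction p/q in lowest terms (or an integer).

Factor: |x^2 - (-3)^2| = |x - -3| * |x + -3|.
Impose |x - -3| < 1 first. Then |x + -3| = |(x - -3) + 2*(-3)| <= |x - -3| + 2*|-3| < 1 + 6 = 7.
So |x^2 - (-3)^2| < delta * 7.
We need delta * 7 <= 3/50, i.e. delta <= 3/50/7 = 3/350.
Since 3/350 < 1, this is tighter than 1; take delta = 3/350.
So delta = 3/350 works.

3/350


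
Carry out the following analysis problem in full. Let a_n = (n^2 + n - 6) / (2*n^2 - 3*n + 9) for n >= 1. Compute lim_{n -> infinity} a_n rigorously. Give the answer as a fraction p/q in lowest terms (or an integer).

Divide numerator and denominator by n^2, the highest power:
numerator / n^2 = 1 + 1/n - 6/n^2
denominator / n^2 = 2 - 3/n + 9/n^2
As n -> infinity, all terms of the form c/n^k (k >= 1) tend to 0.
So numerator / n^2 -> 1 and denominator / n^2 -> 2.
Therefore lim a_n = 1/2.

1/2


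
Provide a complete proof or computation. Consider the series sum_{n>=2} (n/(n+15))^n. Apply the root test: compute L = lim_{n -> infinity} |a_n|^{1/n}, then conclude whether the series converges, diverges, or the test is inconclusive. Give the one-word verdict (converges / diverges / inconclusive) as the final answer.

Let a_n denote the general term. Form |a_n|^(1/n) and simplify:
|a_n|^(1/n) = n/(n + 15)
Take the limit as n -> infinity: L = 1.
Since L = 1, the root test is inconclusive. (In fact a_n = (n/(n+15))^n -> e^(-15) != 0, so the nth-term test shows divergence; but the root test itself gives no conclusion.)

inconclusive


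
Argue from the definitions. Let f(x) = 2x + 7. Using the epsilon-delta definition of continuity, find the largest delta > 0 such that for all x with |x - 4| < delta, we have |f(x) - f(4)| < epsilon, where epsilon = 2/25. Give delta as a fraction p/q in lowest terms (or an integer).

We compute f(4) = 2*(4) + 7 = 15.
|f(x) - f(4)| = |2x + 7 - (15)| = |2(x - 4)| = 2|x - 4|.
We need 2|x - 4| < 2/25, i.e. |x - 4| < 2/25 / 2 = 1/25.
So any delta <= 1/25 works. Conversely, if delta > 1/25, then x = 4 + 1/25 satisfies |x - 4| = 1/25 < delta but |f(x) - f(4)| = 2 * 1/25 = 2/25, which is not < 2/25; so no larger delta works.
Hence the largest such delta is 1/25.

1/25


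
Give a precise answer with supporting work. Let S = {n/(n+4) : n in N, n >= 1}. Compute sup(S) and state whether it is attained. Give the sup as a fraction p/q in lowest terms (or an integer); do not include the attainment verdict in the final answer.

Analysis:
- Values: 1/5, 1/3, 3/7, 1/2, ... strictly increasing.
- Minimum is 1/5 (n=1); inf = 1/5 (attained).
- n/(n+4) = 1 - 4/(n+4) -> 1 from below as n -> infinity, and never equals 1.
- So sup = 1 (not attained).
Conclusion: sup(S) = 1, not attained in S.

1


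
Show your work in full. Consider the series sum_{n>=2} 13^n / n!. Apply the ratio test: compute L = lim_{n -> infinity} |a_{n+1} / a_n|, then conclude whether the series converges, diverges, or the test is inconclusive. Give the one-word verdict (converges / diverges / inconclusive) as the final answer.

Let a_n denote the general term. Form the ratio a_{n+1}/a_n and simplify:
a_{n+1}/a_n = 13/(n + 1)
Take the limit as n -> infinity: L = 0.
Since L = 0 < 1, the ratio test implies the series converges.

converges


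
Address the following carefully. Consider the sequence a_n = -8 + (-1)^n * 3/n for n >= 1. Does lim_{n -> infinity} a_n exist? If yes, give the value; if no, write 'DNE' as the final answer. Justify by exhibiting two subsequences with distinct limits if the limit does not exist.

Examine the behaviour of a_n along subsequences.
Even-n subsequence a_{2k} = -8 + 3/(2k) -> -8. Odd-n subsequence a_{2k+1} = -8 - 3/(2k+1) -> -8. Both tend to -8, which suggests the limit is -8; verify directly.
|a_n - (-8)| = |(-1)^n * 3/n| = 3/n for every n >= 1.
Given epsilon > 0, choose a positive integer N > 3/epsilon. Then for all n >= N, |a_n - (-8)| = 3/n <= 3/N < epsilon.
So by the definition of the limit, lim a_n exists and equals -8.

-8


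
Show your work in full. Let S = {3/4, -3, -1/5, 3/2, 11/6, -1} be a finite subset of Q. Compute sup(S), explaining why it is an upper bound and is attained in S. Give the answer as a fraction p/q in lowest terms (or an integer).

S is finite, so sup(S) = max(S).
Sorted decreasing:
11/6, 3/2, 3/4, -1/5, -1, -3
The extremum is 11/6.
For every x in S, x <= 11/6. And 11/6 is in S, so it is attained.
Therefore sup(S) = 11/6.

11/6


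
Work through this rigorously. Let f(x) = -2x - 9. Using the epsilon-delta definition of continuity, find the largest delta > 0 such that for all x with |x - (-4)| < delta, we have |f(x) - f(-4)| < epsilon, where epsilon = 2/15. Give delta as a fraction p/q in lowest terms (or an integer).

We compute f(-4) = -2*(-4) - 9 = -1.
|f(x) - f(-4)| = |-2x - 9 - (-1)| = |-2(x - (-4))| = 2|x - (-4)|.
We need 2|x - (-4)| < 2/15, i.e. |x - (-4)| < 2/15 / 2 = 1/15.
So any delta <= 1/15 works. Conversely, if delta > 1/15, then x = -4 + 1/15 satisfies |x - (-4)| = 1/15 < delta but |f(x) - f(-4)| = 2 * 1/15 = 2/15, which is not < 2/15; so no larger delta works.
Hence the largest such delta is 1/15.

1/15


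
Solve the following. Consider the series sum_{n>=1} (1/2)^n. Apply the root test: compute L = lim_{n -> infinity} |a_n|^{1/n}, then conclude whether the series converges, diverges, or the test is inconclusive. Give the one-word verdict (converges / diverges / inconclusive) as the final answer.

Let a_n denote the general term. Form |a_n|^(1/n) and simplify:
|a_n|^(1/n) = 1/2
Take the limit as n -> infinity: L = 1/2.
Since L = 1/2 < 1, the root test implies convergence.

converges


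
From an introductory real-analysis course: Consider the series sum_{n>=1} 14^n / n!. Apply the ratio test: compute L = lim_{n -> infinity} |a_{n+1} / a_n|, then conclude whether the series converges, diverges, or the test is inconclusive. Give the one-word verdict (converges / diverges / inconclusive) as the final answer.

Let a_n denote the general term. Form the ratio a_{n+1}/a_n and simplify:
a_{n+1}/a_n = 14/(n + 1)
Take the limit as n -> infinity: L = 0.
Since L = 0 < 1, the ratio test implies the series converges.

converges


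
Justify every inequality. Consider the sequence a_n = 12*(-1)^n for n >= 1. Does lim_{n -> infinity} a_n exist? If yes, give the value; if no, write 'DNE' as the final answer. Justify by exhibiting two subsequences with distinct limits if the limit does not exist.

Examine the behaviour of a_n along subsequences.
Even-n subsequence a_{2k} = 12 -> 12. Odd-n subsequence a_{2k+1} = -12 -> -12.
Since these two subsequential limits are 12 and -12, distinct, the full sequence cannot converge (a convergent sequence has all subsequences tending to the same limit). So lim a_n does not exist.

DNE


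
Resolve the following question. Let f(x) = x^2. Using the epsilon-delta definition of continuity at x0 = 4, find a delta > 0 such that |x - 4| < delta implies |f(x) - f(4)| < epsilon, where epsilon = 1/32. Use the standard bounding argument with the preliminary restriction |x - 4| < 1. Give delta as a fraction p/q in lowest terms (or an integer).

Factor: |x^2 - (4)^2| = |x - 4| * |x + 4|.
Impose |x - 4| < 1 first. Then |x + 4| = |(x - 4) + 2*(4)| <= |x - 4| + 2*|4| < 1 + 8 = 9.
So |x^2 - (4)^2| < delta * 9.
We need delta * 9 <= 1/32, i.e. delta <= 1/32/9 = 1/288.
Since 1/288 < 1, this is tighter than 1; take delta = 1/288.
So delta = 1/288 works.

1/288


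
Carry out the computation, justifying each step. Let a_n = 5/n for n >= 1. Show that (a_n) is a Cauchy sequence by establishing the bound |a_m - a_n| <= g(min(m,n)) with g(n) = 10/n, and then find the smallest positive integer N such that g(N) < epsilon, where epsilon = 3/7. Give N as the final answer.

For any m, n >= 1, by the triangle inequality:
|a_m - a_n| = |5/m - 5/n| <= 5*1/m + 5*1/n <= 10/min(m,n).
So g(n) = 10/n bounds the Cauchy difference. Since g(n) -> 0, (a_n) is Cauchy.
Now solve g(N) < 3/7: 10/N < 3/7 <=> N > 10 / (3/7) = 70/3.
The smallest integer strictly greater than 70/3 is N = 24.
Check: g(24) = 10/24 = 5/12 < 3/7; g(23) = 10/23 >= 3/7. So N = 24.

24


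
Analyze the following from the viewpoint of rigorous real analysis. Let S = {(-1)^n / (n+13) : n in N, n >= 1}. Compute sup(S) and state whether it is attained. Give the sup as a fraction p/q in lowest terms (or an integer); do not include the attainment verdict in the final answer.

Analysis:
- Values: -1/14, 1/15, -1/16, 1/17, -1/18, ...
- Positive terms (even n): 1/(2+13), 1/(4+13), ... decreasing -> max = 1/15 (n=2).
- Negative terms (odd n): -1/(1+13), -1/(3+13), ... increasing -> min = -1/14 (n=1).
- So sup = 1/15 (attained at n=2); inf = -1/14 (attained at n=1).
Conclusion: sup(S) = 1/15, attained in S.

1/15


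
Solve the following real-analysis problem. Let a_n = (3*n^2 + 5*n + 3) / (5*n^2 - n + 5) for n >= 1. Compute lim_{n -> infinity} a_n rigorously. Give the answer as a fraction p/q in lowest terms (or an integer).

Divide numerator and denominator by n^2, the highest power:
numerator / n^2 = 3 + 5/n + 3/n^2
denominator / n^2 = 5 - 1/n + 5/n^2
As n -> infinity, all terms of the form c/n^k (k >= 1) tend to 0.
So numerator / n^2 -> 3 and denominator / n^2 -> 5.
Therefore lim a_n = 3/5.

3/5


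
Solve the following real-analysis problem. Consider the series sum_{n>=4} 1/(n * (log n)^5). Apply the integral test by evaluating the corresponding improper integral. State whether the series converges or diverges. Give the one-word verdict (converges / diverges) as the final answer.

Let f(x) = 1/(x*log(x)^5). Then f is positive, continuous, and decreasing on [4, infinity), so the integral test applies.
Compute the improper integral int_{4}^infinity f(x) dx:
  antiderivative F(x) = -1/(4*log(x)^4).
  F(x) -> 0 as x -> infinity.  int = 0 - F(4) = 1/(4*log(4)^4) < infinity. By the integral test, the series converges.

converges


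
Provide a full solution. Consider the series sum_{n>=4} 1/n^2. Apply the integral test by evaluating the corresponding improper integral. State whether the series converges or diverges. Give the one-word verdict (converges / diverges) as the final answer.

Let f(x) = x^(-2). Then f is positive, continuous, and decreasing on [4, infinity), so the integral test applies.
Compute the improper integral int_{4}^infinity f(x) dx:
  antiderivative F(x) = -1/x.
  As x -> infinity, F(x) -> 0 (since p = 2 > 1).
  So int = F(infinity) - F(4) = 0 - (-1/4) = 1/4.
  Finite, so by the integral test, the series converges.

converges


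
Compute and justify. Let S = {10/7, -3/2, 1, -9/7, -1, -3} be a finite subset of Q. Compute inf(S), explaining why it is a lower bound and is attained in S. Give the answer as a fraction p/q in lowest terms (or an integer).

S is finite, so inf(S) = min(S).
Sorted increasing:
-3, -3/2, -9/7, -1, 1, 10/7
The extremum is -3.
For every x in S, x >= -3. And -3 is in S, so it is attained.
Therefore inf(S) = -3.

-3


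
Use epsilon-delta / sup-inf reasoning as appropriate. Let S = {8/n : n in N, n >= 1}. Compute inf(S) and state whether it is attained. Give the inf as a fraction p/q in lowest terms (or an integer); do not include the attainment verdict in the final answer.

Analysis:
- Values: 8, 4, 8/3, 2, ... strictly decreasing.
- The maximum is 8 (n=1); sup = 8 (attained).
- The set is bounded below by 0; 8/n -> 0 so 0 is the greatest lower bound.
- 0 is not in the set, so inf = 0 is not attained.
Conclusion: inf(S) = 0, not attained in S.

0


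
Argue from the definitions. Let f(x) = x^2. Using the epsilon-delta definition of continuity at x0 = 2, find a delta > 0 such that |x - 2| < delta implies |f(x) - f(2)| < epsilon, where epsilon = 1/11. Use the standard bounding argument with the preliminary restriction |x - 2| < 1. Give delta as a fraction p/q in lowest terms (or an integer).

Factor: |x^2 - (2)^2| = |x - 2| * |x + 2|.
Impose |x - 2| < 1 first. Then |x + 2| = |(x - 2) + 2*(2)| <= |x - 2| + 2*|2| < 1 + 4 = 5.
So |x^2 - (2)^2| < delta * 5.
We need delta * 5 <= 1/11, i.e. delta <= 1/11/5 = 1/55.
Since 1/55 < 1, this is tighter than 1; take delta = 1/55.
So delta = 1/55 works.

1/55


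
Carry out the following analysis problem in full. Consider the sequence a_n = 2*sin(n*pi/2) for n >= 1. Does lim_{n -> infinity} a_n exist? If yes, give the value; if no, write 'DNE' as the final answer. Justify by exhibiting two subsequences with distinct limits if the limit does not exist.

Examine the behaviour of a_n along subsequences.
a_{4k+1} = 2*sin(pi/2 + 2k*pi) = 2 -> 2. a_{4k+3} = 2*sin(3pi/2 + 2k*pi) = -2 -> -2.
Since these two subsequential limits are 2 and -2, distinct, the full sequence cannot converge (a convergent sequence has all subsequences tending to the same limit). So lim a_n does not exist.

DNE


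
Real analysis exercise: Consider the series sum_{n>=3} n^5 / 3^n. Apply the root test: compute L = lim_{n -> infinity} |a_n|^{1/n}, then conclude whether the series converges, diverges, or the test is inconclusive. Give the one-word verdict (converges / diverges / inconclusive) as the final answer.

Let a_n denote the general term. Form |a_n|^(1/n) and simplify:
|a_n|^(1/n) = n^(5/n)/3
Take the limit as n -> infinity: L = 1/3.
Since L = 1/3 < 1, the root test implies convergence.

converges


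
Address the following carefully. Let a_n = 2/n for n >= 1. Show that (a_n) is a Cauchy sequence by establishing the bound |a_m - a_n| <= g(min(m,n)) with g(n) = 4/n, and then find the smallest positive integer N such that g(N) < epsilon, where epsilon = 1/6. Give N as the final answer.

For any m, n >= 1, by the triangle inequality:
|a_m - a_n| = |2/m - 2/n| <= 2*1/m + 2*1/n <= 4/min(m,n).
So g(n) = 4/n bounds the Cauchy difference. Since g(n) -> 0, (a_n) is Cauchy.
Now solve g(N) < 1/6: 4/N < 1/6 <=> N > 4 / (1/6) = 24.
The smallest integer strictly greater than 24 is N = 25.
Check: g(25) = 4/25 = 4/25 < 1/6; g(24) = 1/6 >= 1/6. So N = 25.

25


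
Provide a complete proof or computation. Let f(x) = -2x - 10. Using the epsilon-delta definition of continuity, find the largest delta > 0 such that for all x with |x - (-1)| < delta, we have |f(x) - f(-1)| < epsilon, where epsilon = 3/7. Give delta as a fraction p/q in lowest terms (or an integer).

We compute f(-1) = -2*(-1) - 10 = -8.
|f(x) - f(-1)| = |-2x - 10 - (-8)| = |-2(x - (-1))| = 2|x - (-1)|.
We need 2|x - (-1)| < 3/7, i.e. |x - (-1)| < 3/7 / 2 = 3/14.
So any delta <= 3/14 works. Conversely, if delta > 3/14, then x = -1 + 3/14 satisfies |x - (-1)| = 3/14 < delta but |f(x) - f(-1)| = 2 * 3/14 = 3/7, which is not < 3/7; so no larger delta works.
Hence the largest such delta is 3/14.

3/14


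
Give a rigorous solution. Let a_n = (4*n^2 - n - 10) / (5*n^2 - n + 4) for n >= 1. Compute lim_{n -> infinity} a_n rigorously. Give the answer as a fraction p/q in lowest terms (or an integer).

Divide numerator and denominator by n^2, the highest power:
numerator / n^2 = 4 - 1/n - 10/n^2
denominator / n^2 = 5 - 1/n + 4/n^2
As n -> infinity, all terms of the form c/n^k (k >= 1) tend to 0.
So numerator / n^2 -> 4 and denominator / n^2 -> 5.
Therefore lim a_n = 4/5.

4/5


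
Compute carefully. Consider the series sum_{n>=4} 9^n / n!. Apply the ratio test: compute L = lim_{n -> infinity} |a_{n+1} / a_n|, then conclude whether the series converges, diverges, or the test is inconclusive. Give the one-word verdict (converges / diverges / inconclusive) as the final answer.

Let a_n denote the general term. Form the ratio a_{n+1}/a_n and simplify:
a_{n+1}/a_n = 9/(n + 1)
Take the limit as n -> infinity: L = 0.
Since L = 0 < 1, the ratio test implies the series converges.

converges


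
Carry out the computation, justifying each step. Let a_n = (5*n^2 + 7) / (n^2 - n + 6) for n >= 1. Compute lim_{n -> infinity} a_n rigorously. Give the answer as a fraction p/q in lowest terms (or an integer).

Divide numerator and denominator by n^2, the highest power:
numerator / n^2 = 5 + 7/n^2
denominator / n^2 = 1 - 1/n + 6/n^2
As n -> infinity, all terms of the form c/n^k (k >= 1) tend to 0.
So numerator / n^2 -> 5 and denominator / n^2 -> 1.
Therefore lim a_n = 5.

5


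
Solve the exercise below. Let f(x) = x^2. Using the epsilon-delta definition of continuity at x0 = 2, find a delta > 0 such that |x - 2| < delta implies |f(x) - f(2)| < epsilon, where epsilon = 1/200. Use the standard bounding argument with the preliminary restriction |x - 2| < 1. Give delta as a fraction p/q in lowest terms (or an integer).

Factor: |x^2 - (2)^2| = |x - 2| * |x + 2|.
Impose |x - 2| < 1 first. Then |x + 2| = |(x - 2) + 2*(2)| <= |x - 2| + 2*|2| < 1 + 4 = 5.
So |x^2 - (2)^2| < delta * 5.
We need delta * 5 <= 1/200, i.e. delta <= 1/200/5 = 1/1000.
Since 1/1000 < 1, this is tighter than 1; take delta = 1/1000.
So delta = 1/1000 works.

1/1000


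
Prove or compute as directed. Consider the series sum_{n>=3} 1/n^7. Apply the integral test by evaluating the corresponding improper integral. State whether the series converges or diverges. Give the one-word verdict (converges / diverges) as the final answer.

Let f(x) = x^(-7). Then f is positive, continuous, and decreasing on [3, infinity), so the integral test applies.
Compute the improper integral int_{3}^infinity f(x) dx:
  antiderivative F(x) = -1/(6*x^6).
  As x -> infinity, F(x) -> 0 (since p = 7 > 1).
  So int = F(infinity) - F(3) = 0 - (-1/4374) = 1/4374.
  Finite, so by the integral test, the series converges.

converges


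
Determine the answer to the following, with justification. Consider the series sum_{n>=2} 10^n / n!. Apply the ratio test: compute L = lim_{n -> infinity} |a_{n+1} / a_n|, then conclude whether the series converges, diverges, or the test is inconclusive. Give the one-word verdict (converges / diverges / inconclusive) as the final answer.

Let a_n denote the general term. Form the ratio a_{n+1}/a_n and simplify:
a_{n+1}/a_n = 10/(n + 1)
Take the limit as n -> infinity: L = 0.
Since L = 0 < 1, the ratio test implies the series converges.

converges


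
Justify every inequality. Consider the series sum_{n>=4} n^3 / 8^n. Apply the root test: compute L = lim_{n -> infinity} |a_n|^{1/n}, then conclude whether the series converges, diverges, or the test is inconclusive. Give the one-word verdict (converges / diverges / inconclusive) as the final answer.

Let a_n denote the general term. Form |a_n|^(1/n) and simplify:
|a_n|^(1/n) = n^(3/n)/8
Take the limit as n -> infinity: L = 1/8.
Since L = 1/8 < 1, the root test implies convergence.

converges


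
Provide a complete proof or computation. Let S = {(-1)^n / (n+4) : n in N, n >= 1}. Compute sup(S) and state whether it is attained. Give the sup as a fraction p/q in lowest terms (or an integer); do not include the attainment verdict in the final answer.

Analysis:
- Values: -1/5, 1/6, -1/7, 1/8, -1/9, ...
- Positive terms (even n): 1/(2+4), 1/(4+4), ... decreasing -> max = 1/6 (n=2).
- Negative terms (odd n): -1/(1+4), -1/(3+4), ... increasing -> min = -1/5 (n=1).
- So sup = 1/6 (attained at n=2); inf = -1/5 (attained at n=1).
Conclusion: sup(S) = 1/6, attained in S.

1/6


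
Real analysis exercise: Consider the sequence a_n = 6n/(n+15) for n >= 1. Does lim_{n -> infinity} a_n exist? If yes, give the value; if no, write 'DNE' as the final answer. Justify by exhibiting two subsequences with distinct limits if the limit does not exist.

Examine the behaviour of a_n along subsequences.
Even-n subsequence a_{2k} = 6(2k)/(2k+15) -> 6. Odd-n subsequence a_{2k+1} = 6(2k+1)/(2k+16) -> 6. Both tend to 6, which suggests the limit is 6; verify directly.
|a_n - 6| = |6n - 6(n+15)| / (n+15) = 90/(n+15) < 90/n for every n >= 1.
Given epsilon > 0, choose a positive integer N > 90/epsilon. Then for all n >= N, |a_n - 6| < 90/n <= 90/N < epsilon.
So by the definition of the limit, lim a_n exists and equals 6.

6


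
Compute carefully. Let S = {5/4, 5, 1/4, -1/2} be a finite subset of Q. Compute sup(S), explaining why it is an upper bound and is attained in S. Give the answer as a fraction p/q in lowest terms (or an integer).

S is finite, so sup(S) = max(S).
Sorted decreasing:
5, 5/4, 1/4, -1/2
The extremum is 5.
For every x in S, x <= 5. And 5 is in S, so it is attained.
Therefore sup(S) = 5.

5


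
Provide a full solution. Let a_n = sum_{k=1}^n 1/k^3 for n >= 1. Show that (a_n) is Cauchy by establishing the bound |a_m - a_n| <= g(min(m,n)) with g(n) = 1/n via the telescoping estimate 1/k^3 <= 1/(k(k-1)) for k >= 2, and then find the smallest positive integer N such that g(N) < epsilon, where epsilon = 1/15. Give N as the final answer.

For m > n >= 1: |a_m - a_n| = sum_{k=n+1}^m 1/k^3.
Use 1/k^3 <= 1/(k(k-1)) = 1/(k-1) - 1/k for k >= 2 (which holds since k^3 >= k^2 >= k(k-1) for k >= 2):
sum_{k=n+1}^m 1/k^3 <= sum_{k=n+1}^m (1/(k-1) - 1/k) = 1/n - 1/m <= 1/n.
By symmetry the same bound holds with n,m swapped, so |a_m - a_n| <= 1/min(m,n) = g(min(m,n)). Since g(n) -> 0, (a_n) is Cauchy.
Now solve g(N) < 1/15: 1/N < 1/15 <=> N > 1/(1/15) = 15.
The smallest integer strictly greater than 15 is N = 16.
Check: g(16) = 1/16 < 1/15; g(15) = 1/15 >= 1/15. So N = 16.

16


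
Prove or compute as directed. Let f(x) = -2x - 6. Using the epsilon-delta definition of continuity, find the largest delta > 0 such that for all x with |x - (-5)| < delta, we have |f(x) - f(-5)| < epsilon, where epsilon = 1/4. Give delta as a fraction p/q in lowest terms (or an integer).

We compute f(-5) = -2*(-5) - 6 = 4.
|f(x) - f(-5)| = |-2x - 6 - (4)| = |-2(x - (-5))| = 2|x - (-5)|.
We need 2|x - (-5)| < 1/4, i.e. |x - (-5)| < 1/4 / 2 = 1/8.
So any delta <= 1/8 works. Conversely, if delta > 1/8, then x = -5 + 1/8 satisfies |x - (-5)| = 1/8 < delta but |f(x) - f(-5)| = 2 * 1/8 = 1/4, which is not < 1/4; so no larger delta works.
Hence the largest such delta is 1/8.

1/8


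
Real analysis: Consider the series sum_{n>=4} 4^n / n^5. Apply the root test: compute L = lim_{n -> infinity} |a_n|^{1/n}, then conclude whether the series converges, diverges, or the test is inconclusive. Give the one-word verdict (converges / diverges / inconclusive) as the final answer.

Let a_n denote the general term. Form |a_n|^(1/n) and simplify:
|a_n|^(1/n) = 4/n^(5/n)
Take the limit as n -> infinity: L = 4.
Since L = 4 > 1, the root test implies divergence.

diverges


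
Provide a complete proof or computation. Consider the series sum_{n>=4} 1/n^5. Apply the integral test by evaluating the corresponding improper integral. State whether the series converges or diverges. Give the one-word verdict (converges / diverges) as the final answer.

Let f(x) = x^(-5). Then f is positive, continuous, and decreasing on [4, infinity), so the integral test applies.
Compute the improper integral int_{4}^infinity f(x) dx:
  antiderivative F(x) = -1/(4*x^4).
  As x -> infinity, F(x) -> 0 (since p = 5 > 1).
  So int = F(infinity) - F(4) = 0 - (-1/1024) = 1/1024.
  Finite, so by the integral test, the series converges.

converges


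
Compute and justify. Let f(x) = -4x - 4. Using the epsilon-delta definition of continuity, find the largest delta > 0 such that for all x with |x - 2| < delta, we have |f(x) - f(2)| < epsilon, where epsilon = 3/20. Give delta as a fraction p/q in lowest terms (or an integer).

We compute f(2) = -4*(2) - 4 = -12.
|f(x) - f(2)| = |-4x - 4 - (-12)| = |-4(x - 2)| = 4|x - 2|.
We need 4|x - 2| < 3/20, i.e. |x - 2| < 3/20 / 4 = 3/80.
So any delta <= 3/80 works. Conversely, if delta > 3/80, then x = 2 + 3/80 satisfies |x - 2| = 3/80 < delta but |f(x) - f(2)| = 4 * 3/80 = 3/20, which is not < 3/20; so no larger delta works.
Hence the largest such delta is 3/80.

3/80


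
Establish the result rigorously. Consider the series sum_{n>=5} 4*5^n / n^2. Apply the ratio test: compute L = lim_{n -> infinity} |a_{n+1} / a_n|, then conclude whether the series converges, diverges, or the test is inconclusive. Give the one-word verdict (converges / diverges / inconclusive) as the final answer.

Let a_n denote the general term. Form the ratio a_{n+1}/a_n and simplify:
a_{n+1}/a_n = 5*n^2/(n + 1)^2
Take the limit as n -> infinity: L = 5.
Since L = 5 > 1 (or L = infinity), the ratio test implies the series diverges.

diverges


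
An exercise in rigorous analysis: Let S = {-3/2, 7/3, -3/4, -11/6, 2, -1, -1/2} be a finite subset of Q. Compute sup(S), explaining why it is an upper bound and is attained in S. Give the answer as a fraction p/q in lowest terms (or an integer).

S is finite, so sup(S) = max(S).
Sorted decreasing:
7/3, 2, -1/2, -3/4, -1, -3/2, -11/6
The extremum is 7/3.
For every x in S, x <= 7/3. And 7/3 is in S, so it is attained.
Therefore sup(S) = 7/3.

7/3


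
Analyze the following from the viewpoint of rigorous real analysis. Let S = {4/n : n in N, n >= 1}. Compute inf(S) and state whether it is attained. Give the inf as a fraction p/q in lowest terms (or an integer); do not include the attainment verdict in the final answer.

Analysis:
- Values: 4, 2, 4/3, 1, ... strictly decreasing.
- The maximum is 4 (n=1); sup = 4 (attained).
- The set is bounded below by 0; 4/n -> 0 so 0 is the greatest lower bound.
- 0 is not in the set, so inf = 0 is not attained.
Conclusion: inf(S) = 0, not attained in S.

0


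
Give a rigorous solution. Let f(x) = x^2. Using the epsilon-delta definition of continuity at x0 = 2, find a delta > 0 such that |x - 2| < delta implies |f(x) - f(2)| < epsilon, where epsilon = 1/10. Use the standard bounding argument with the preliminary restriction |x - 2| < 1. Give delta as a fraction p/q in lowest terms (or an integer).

Factor: |x^2 - (2)^2| = |x - 2| * |x + 2|.
Impose |x - 2| < 1 first. Then |x + 2| = |(x - 2) + 2*(2)| <= |x - 2| + 2*|2| < 1 + 4 = 5.
So |x^2 - (2)^2| < delta * 5.
We need delta * 5 <= 1/10, i.e. delta <= 1/10/5 = 1/50.
Since 1/50 < 1, this is tighter than 1; take delta = 1/50.
So delta = 1/50 works.

1/50


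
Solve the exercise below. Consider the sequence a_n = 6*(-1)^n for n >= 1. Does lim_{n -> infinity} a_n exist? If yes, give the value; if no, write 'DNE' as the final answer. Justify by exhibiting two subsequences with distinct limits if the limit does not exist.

Examine the behaviour of a_n along subsequences.
Even-n subsequence a_{2k} = 6 -> 6. Odd-n subsequence a_{2k+1} = -6 -> -6.
Since these two subsequential limits are 6 and -6, distinct, the full sequence cannot converge (a convergent sequence has all subsequences tending to the same limit). So lim a_n does not exist.

DNE


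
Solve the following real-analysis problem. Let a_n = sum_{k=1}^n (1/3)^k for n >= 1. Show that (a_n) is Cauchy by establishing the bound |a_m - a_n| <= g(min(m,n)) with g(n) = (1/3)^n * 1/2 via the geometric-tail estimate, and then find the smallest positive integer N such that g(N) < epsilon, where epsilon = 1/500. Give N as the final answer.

For m > n >= 1: |a_m - a_n| = sum_{k=n+1}^m (1/3)^k < sum_{k=n+1}^infinity (1/3)^k = (1/3)^(n+1) / (1 - 1/3) = (1/3)^n * (1/3) * (3/2) = (1/3)^n * 1/2.
So g(n) = (1/3)^n / 2. Since g(n) -> 0, (a_n) is Cauchy.
Now solve g(N) < 1/500: (1/3)^N / 2 < 1/500 <=> 3^N > 1 / (2 * 1/500) = 250.
Check powers of 3: 3^5 = 243 <= 250, 3^6 = 729 > 250.
So the smallest such N is 6. Check: g(6) = 1/(2 * 729) = 1/1458 < 1/500.

6


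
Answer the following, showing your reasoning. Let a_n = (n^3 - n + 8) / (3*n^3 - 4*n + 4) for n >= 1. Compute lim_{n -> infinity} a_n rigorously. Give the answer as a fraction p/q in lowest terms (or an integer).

Divide numerator and denominator by n^3, the highest power:
numerator / n^3 = 1 - 1/n^2 + 8/n^3
denominator / n^3 = 3 - 4/n^2 + 4/n^3
As n -> infinity, all terms of the form c/n^k (k >= 1) tend to 0.
So numerator / n^3 -> 1 and denominator / n^3 -> 3.
Therefore lim a_n = 1/3.

1/3


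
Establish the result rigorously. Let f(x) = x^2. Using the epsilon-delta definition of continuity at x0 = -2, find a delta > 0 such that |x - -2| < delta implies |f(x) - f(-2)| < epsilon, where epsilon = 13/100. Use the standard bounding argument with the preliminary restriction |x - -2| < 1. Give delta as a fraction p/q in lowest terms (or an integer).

Factor: |x^2 - (-2)^2| = |x - -2| * |x + -2|.
Impose |x - -2| < 1 first. Then |x + -2| = |(x - -2) + 2*(-2)| <= |x - -2| + 2*|-2| < 1 + 4 = 5.
So |x^2 - (-2)^2| < delta * 5.
We need delta * 5 <= 13/100, i.e. delta <= 13/100/5 = 13/500.
Since 13/500 < 1, this is tighter than 1; take delta = 13/500.
So delta = 13/500 works.

13/500


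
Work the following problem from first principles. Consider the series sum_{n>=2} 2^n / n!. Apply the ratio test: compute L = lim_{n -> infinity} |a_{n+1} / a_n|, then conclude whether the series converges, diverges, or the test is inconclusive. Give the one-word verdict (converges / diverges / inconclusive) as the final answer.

Let a_n denote the general term. Form the ratio a_{n+1}/a_n and simplify:
a_{n+1}/a_n = 2/(n + 1)
Take the limit as n -> infinity: L = 0.
Since L = 0 < 1, the ratio test implies the series converges.

converges


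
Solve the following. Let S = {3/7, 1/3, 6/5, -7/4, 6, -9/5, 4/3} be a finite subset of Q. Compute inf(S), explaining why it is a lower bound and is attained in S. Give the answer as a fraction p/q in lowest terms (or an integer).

S is finite, so inf(S) = min(S).
Sorted increasing:
-9/5, -7/4, 1/3, 3/7, 6/5, 4/3, 6
The extremum is -9/5.
For every x in S, x >= -9/5. And -9/5 is in S, so it is attained.
Therefore inf(S) = -9/5.

-9/5


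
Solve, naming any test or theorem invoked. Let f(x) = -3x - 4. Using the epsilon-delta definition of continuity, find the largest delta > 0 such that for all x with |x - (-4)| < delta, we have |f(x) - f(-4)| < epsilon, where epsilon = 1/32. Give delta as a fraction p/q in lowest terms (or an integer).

We compute f(-4) = -3*(-4) - 4 = 8.
|f(x) - f(-4)| = |-3x - 4 - (8)| = |-3(x - (-4))| = 3|x - (-4)|.
We need 3|x - (-4)| < 1/32, i.e. |x - (-4)| < 1/32 / 3 = 1/96.
So any delta <= 1/96 works. Conversely, if delta > 1/96, then x = -4 + 1/96 satisfies |x - (-4)| = 1/96 < delta but |f(x) - f(-4)| = 3 * 1/96 = 1/32, which is not < 1/32; so no larger delta works.
Hence the largest such delta is 1/96.

1/96


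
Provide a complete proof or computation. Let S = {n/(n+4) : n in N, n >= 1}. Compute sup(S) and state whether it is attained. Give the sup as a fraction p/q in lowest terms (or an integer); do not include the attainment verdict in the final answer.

Analysis:
- Values: 1/5, 1/3, 3/7, 1/2, ... strictly increasing.
- Minimum is 1/5 (n=1); inf = 1/5 (attained).
- n/(n+4) = 1 - 4/(n+4) -> 1 from below as n -> infinity, and never equals 1.
- So sup = 1 (not attained).
Conclusion: sup(S) = 1, not attained in S.

1


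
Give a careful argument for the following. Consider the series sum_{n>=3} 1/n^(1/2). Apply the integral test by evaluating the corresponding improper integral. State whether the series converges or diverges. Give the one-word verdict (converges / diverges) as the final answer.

Let f(x) = 1/sqrt(x). Then f is positive, continuous, and decreasing on [3, infinity), so the integral test applies.
Compute the improper integral int_{3}^infinity f(x) dx:
  antiderivative F(x) = 2*sqrt(x).
  As x -> infinity, F(x) -> infinity (since p = 1/2 < 1).
  So the integral diverges. By the integral test, the series diverges.

diverges


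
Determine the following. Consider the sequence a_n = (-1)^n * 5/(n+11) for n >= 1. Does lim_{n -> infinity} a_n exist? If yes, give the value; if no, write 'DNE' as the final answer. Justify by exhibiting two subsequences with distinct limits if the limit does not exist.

Examine the behaviour of a_n along subsequences.
Even-n subsequence a_{2k} = 5/(2k+11) -> 0. Odd-n subsequence a_{2k+1} = -5/(2k+12) -> 0. Both tend to 0, which suggests the limit is 0; verify directly.
|a_n - 0| = 5/(n+11) < 5/n for every n >= 1.
Given epsilon > 0, choose a positive integer N > 5/epsilon. Then for all n >= N, |a_n| < 5/n <= 5/N < epsilon.
So by the definition of the limit, lim a_n exists and equals 0.

0


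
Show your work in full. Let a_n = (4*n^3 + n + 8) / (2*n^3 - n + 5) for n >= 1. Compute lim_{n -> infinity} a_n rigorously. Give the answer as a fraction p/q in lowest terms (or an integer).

Divide numerator and denominator by n^3, the highest power:
numerator / n^3 = 4 + n^(-2) + 8/n^3
denominator / n^3 = 2 - 1/n^2 + 5/n^3
As n -> infinity, all terms of the form c/n^k (k >= 1) tend to 0.
So numerator / n^3 -> 4 and denominator / n^3 -> 2.
Therefore lim a_n = 2.

2


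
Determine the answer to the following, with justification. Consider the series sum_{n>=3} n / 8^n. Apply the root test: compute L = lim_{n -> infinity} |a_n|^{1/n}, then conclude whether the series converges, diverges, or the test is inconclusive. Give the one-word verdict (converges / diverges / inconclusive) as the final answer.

Let a_n denote the general term. Form |a_n|^(1/n) and simplify:
|a_n|^(1/n) = n^(1/n)/8
Take the limit as n -> infinity: L = 1/8.
Since L = 1/8 < 1, the root test implies convergence.

converges


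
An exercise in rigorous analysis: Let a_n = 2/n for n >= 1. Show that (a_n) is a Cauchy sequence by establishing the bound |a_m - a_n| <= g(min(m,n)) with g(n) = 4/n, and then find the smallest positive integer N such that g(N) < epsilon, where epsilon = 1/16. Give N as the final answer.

For any m, n >= 1, by the triangle inequality:
|a_m - a_n| = |2/m - 2/n| <= 2*1/m + 2*1/n <= 4/min(m,n).
So g(n) = 4/n bounds the Cauchy difference. Since g(n) -> 0, (a_n) is Cauchy.
Now solve g(N) < 1/16: 4/N < 1/16 <=> N > 4 / (1/16) = 64.
The smallest integer strictly greater than 64 is N = 65.
Check: g(65) = 4/65 = 4/65 < 1/16; g(64) = 1/16 >= 1/16. So N = 65.

65


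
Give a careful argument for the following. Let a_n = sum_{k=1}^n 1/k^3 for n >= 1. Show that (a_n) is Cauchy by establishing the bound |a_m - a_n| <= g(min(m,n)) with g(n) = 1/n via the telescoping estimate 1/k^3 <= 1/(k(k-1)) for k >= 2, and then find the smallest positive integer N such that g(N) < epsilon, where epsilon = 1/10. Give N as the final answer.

For m > n >= 1: |a_m - a_n| = sum_{k=n+1}^m 1/k^3.
Use 1/k^3 <= 1/(k(k-1)) = 1/(k-1) - 1/k for k >= 2 (which holds since k^3 >= k^2 >= k(k-1) for k >= 2):
sum_{k=n+1}^m 1/k^3 <= sum_{k=n+1}^m (1/(k-1) - 1/k) = 1/n - 1/m <= 1/n.
By symmetry the same bound holds with n,m swapped, so |a_m - a_n| <= 1/min(m,n) = g(min(m,n)). Since g(n) -> 0, (a_n) is Cauchy.
Now solve g(N) < 1/10: 1/N < 1/10 <=> N > 1/(1/10) = 10.
The smallest integer strictly greater than 10 is N = 11.
Check: g(11) = 1/11 < 1/10; g(10) = 1/10 >= 1/10. So N = 11.

11


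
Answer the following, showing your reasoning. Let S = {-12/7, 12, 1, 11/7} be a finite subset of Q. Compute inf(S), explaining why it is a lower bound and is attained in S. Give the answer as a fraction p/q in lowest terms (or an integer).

S is finite, so inf(S) = min(S).
Sorted increasing:
-12/7, 1, 11/7, 12
The extremum is -12/7.
For every x in S, x >= -12/7. And -12/7 is in S, so it is attained.
Therefore inf(S) = -12/7.

-12/7


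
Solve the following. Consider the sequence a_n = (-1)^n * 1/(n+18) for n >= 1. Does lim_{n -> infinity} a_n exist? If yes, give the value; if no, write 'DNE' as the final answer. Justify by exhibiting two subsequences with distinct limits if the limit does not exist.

Examine the behaviour of a_n along subsequences.
Even-n subsequence a_{2k} = 1/(2k+18) -> 0. Odd-n subsequence a_{2k+1} = -1/(2k+19) -> 0. Both tend to 0, which suggests the limit is 0; verify directly.
|a_n - 0| = 1/(n+18) < 1/n for every n >= 1.
Given epsilon > 0, choose a positive integer N > 1/epsilon. Then for all n >= N, |a_n| < 1/n <= 1/N < epsilon.
So by the definition of the limit, lim a_n exists and equals 0.

0
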